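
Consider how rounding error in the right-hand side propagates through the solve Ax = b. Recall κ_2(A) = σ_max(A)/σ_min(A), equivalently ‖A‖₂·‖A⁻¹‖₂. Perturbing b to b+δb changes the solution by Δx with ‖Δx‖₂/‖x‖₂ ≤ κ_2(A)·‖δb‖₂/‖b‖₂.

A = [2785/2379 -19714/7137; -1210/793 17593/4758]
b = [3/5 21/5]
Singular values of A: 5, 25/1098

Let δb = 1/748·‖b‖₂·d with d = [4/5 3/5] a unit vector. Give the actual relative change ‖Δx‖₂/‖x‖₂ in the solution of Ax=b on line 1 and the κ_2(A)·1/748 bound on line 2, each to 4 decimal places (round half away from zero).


from the listed singular values, σ₁ = 5, σ_n = 25/1098
κ_2(A) = 5 / (25/1098) = 219.6000
worst-case relative error ≤ 219.6000 × 1/748 = 0.2936
solve Ax = b  →  x = [121.3938 51.2308]
‖b‖₂ = 4.2426 and ‖x‖₂ = 131.7614
with δb = [0.0045 0.0034], A·Δx = δb → ‖Δx‖ = 0.2491
realised ‖Δx‖/‖x‖ = 0.0019
so the bound overstates the realised error by a factor of ≈ 155.2823 (computed from the unrounded values)

0.0019
0.2936


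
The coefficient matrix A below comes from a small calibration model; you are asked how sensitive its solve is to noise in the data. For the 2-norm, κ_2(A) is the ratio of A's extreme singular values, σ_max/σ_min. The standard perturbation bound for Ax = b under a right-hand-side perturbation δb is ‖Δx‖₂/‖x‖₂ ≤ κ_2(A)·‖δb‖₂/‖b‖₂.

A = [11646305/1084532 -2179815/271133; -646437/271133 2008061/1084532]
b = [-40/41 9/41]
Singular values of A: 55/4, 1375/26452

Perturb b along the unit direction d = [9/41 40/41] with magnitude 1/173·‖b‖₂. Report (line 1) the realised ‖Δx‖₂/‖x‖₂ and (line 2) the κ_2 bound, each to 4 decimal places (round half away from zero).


σ_max = 55/4, σ_min = 1375/26452
κ = σ_max/σ_min = (55/4)/(1375/26452) = 264.5200
bound on ‖Δx‖/‖x‖: κ·ε = 264.5200·1/173 = 1.5290
solve Ax = b  →  x = [-0.0582 0.0436]
‖b‖₂ = 1.0000 and ‖x‖₂ = 0.0727
δb = ε·‖b‖·d = [0.0013 0.0056]; solving A·Δx = δb gives ‖Δx‖ = 0.1112
relative error = 1.5290
so the bound is sharp here: realised error equals the bound

1.5290
1.5290


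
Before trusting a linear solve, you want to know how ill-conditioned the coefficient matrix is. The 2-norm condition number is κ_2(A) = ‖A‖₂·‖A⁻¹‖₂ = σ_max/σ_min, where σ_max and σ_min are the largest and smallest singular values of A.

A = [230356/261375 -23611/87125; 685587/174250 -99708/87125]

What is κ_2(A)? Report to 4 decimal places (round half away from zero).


AᵀA = [528556973/32512500 -12846722/2709375; -12846722/2709375 1249157/903125]; tr = 4588213/260100, det = 2401/722500
solving λ² − 4588213/260100·λ + 2401/722500 = 0 gives λ = 441/25, 49/260100
so κ_2 = √((441/25) / (49/260100)) = 306.0000

306.0000


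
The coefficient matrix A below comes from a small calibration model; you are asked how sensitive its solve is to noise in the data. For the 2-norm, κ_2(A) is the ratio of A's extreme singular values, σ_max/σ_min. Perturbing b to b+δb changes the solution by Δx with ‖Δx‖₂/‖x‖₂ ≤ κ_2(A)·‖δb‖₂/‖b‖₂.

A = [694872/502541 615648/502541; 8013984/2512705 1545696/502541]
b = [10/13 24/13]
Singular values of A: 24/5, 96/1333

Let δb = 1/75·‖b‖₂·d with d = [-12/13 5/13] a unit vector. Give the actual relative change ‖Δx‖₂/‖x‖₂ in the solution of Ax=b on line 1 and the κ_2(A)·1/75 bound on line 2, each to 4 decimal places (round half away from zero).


0.8887
0.8887

largest singular value 24/5, smallest 96/1333
κ = σ_max/σ_min = (24/5)/(96/1333) = 66.6500
κ_2(A)·‖δb‖/‖b‖ = 0.8887
solve Ax = b  →  x = [0.3017 0.2874]
‖b‖ = 2.0000, ‖x‖ = 0.4167
re-solving with b+δb shifts x by Δx of norm 0.3703
realised ‖Δx‖/‖x‖ = 0.8887
tightness: 0.8887 against a bound of 0.8887; the bound is attained (ratio 1)


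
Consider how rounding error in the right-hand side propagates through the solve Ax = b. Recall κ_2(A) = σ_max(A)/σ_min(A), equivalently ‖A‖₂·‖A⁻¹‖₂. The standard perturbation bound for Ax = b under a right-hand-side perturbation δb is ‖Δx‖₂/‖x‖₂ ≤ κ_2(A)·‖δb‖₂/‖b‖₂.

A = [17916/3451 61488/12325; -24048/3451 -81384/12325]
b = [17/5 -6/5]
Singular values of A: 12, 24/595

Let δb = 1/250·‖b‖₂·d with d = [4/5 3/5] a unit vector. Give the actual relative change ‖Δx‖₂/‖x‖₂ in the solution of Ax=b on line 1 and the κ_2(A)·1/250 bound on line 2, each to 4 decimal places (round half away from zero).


largest singular value 12, smallest 24/595
κ_2(A) = 12 / (24/595) = 297.5000
bound on ‖Δx‖/‖x‖: κ·ε = 297.5000·1/250 = 1.1900
solve Ax = b  →  x = [-34.0144 36.0776]
2-norm of b is 3.6056; of x, 49.5840
re-solving with b+δb shifts x by Δx of norm 0.3576
dividing the unrounded norms, ‖Δx‖/‖x‖ = 0.0072
realised/bound (from unrounded values) ≈ 0.0061

0.0072
1.1900


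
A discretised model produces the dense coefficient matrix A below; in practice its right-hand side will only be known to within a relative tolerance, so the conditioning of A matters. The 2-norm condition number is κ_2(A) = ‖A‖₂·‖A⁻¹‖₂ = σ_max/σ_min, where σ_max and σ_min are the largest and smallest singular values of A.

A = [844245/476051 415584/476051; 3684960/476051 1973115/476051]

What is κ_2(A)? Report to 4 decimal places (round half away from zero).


M = AᵀA = [8501891625/134815321 4534030080/134815321; 4534030080/134815321 2418734601/134815321]. tr(M)=37787634/466489, det(M)=164025/466489
eigenvalues of AᵀA: λ = (tr ± √(tr²−4·det))/2 = 81, 2025/466489
κ = σ_max/σ_min = 9/(45/683) = 136.6000

136.6000


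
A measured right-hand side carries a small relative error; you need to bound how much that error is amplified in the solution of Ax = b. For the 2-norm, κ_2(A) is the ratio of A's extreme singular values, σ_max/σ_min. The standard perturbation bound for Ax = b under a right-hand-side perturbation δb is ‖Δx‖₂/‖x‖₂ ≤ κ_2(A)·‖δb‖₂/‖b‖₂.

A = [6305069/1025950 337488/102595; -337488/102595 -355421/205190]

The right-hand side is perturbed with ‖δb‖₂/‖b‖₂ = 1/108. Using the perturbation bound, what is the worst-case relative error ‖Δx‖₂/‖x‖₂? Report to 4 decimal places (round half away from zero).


3.2870

AᵀA = [176967855049/3642122500 4719094704/182106125; 4719094704/182106125 2013552553/145684900]; tr = 393264133/6301250, det = 38950081/1260250000
eigenvalues of AᵀA: λ = (tr ± √(tr²−4·det))/2 = 6241/100, 6241/12602500
σ_max=√(6241/100)=(79/10), σ_min=√(6241/12602500)=(79/3550) → κ = 355.0000
worst-case relative error ≤ 355.0000 × 1/108 = 3.2870


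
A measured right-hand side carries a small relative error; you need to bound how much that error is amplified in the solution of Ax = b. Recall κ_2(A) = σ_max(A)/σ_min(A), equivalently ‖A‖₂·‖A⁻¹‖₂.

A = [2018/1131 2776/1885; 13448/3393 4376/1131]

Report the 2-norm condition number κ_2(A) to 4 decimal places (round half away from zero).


33.7500

M = AᵀA = [1286980/68121 2039408/113535; 2039408/113535 3243136/189225]. tr(M)=72964/2025, det(M)=256/225
eigenvalues of AᵀA: λ = (tr ± √(tr²−4·det))/2 = 36, 64/2025
σ_max=√36=6, σ_min=√(64/2025)=(8/45) → κ = 33.7500


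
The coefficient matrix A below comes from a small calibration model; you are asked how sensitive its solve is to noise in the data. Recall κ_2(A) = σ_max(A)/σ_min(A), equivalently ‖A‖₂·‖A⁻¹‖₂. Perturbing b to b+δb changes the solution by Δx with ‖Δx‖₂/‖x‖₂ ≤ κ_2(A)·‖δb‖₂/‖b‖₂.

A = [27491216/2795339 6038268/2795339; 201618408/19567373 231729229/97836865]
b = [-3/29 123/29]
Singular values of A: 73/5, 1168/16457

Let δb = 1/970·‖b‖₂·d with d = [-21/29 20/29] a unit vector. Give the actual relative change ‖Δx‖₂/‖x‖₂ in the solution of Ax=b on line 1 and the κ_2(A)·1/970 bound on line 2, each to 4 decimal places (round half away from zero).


0.0015
0.2121

from the listed singular values, σ₁ = 73/5, σ_n = 1168/16457
κ = σ_max/σ_min = (73/5)/(1168/16457) = 205.7125
κ_2(A)·‖δb‖/‖b‖ = 0.2121
solve Ax = b  →  x = [-9.0782 41.2838]
‖b‖₂ = 4.2426 and ‖x‖₂ = 42.2702
with δb = [-0.0032 0.0030], A·Δx = δb → ‖Δx‖ = 0.0616
realised ‖Δx‖/‖x‖ = 0.0015
realised/bound (from unrounded values) ≈ 0.0069


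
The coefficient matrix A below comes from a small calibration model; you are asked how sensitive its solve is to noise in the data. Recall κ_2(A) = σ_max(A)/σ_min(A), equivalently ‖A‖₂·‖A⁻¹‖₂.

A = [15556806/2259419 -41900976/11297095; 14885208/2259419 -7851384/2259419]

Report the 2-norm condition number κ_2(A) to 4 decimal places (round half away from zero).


229.1500

M = AᵀA = [551229048900/6070123921 -1469908174176/30350619605; -1469908174176/30350619605 3920092220736/151753098025]. tr(M)=61248506724/525097225, det(M)=136048896/525097225
char-poly roots: 2916/25 and 46656/21003889
κ = σ_max/σ_min = (54/5)/(216/4583) = 229.1500


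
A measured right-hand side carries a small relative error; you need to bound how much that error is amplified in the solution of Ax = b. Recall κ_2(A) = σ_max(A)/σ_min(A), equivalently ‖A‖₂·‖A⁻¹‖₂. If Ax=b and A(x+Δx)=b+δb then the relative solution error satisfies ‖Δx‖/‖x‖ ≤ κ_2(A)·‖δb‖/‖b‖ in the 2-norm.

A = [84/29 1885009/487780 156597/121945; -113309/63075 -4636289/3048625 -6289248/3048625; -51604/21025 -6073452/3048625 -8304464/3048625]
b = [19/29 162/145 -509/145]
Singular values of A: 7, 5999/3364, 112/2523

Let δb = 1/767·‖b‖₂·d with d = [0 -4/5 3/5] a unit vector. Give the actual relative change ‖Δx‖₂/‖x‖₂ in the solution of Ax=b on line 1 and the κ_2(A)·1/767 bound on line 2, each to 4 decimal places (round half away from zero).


0.0016
0.2056

from the listed singular values, σ₁ = 7, σ_n = 112/2523
κ = σ_max/σ_min = 7/(112/2523) = 157.6875
worst-case relative error ≤ 157.6875 × 1/767 = 0.2056
solve Ax = b  →  x = [54.2357 -32.5922 -23.7432]
2-norm of b is 3.7417; of x, 67.5833
δb = ε·‖b‖·d = [0.0000 -0.0039 0.0029]; solving A·Δx = δb gives ‖Δx‖ = 0.1099
relative error = 0.0016
realised/bound (from unrounded values) ≈ 0.0079


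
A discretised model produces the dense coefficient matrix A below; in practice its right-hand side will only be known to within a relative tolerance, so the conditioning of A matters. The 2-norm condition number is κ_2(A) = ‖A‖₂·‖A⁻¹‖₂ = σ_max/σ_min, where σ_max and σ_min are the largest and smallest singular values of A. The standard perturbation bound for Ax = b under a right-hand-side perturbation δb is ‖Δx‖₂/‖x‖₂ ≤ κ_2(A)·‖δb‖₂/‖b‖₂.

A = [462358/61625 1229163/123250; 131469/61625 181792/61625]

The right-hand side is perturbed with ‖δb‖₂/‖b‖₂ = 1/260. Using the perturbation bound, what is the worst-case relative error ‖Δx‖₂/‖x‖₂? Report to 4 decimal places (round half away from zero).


0.7585

form AᵀA = [369694429/6076225 492890697/6076225; 492890697/6076225 2628856009/24304900] with trace 164305349/972196 and determinant 714025/972196
char-poly roots: 169 and 4225/972196
κ_2(A) = √(λ_max/λ_min) = √(169 / (4225/972196)) = 197.2000
worst-case relative error ≤ 197.2000 × 1/260 = 0.7585


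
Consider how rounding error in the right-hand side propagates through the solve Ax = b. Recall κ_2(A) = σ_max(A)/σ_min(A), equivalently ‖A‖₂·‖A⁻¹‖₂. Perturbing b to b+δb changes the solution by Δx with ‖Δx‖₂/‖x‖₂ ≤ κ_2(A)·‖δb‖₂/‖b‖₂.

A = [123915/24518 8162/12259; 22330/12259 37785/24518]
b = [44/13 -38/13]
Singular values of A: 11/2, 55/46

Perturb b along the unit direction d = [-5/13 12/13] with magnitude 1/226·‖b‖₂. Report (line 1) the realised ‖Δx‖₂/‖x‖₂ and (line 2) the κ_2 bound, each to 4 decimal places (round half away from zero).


0.0049
0.0204

σ_max = 11/2, σ_min = 55/46
κ = σ_max/σ_min = (11/2)/(55/46) = 4.6000
κ_2(A)·‖δb‖/‖b‖ = 0.0204
solve Ax = b  →  x = [1.0891 -3.1840]
2-norm of b is 4.4721; of x, 3.3652
re-solving with b+δb shifts x by Δx of norm 0.0166
relative error = 0.0049
realised/bound (from unrounded values) ≈ 0.2416


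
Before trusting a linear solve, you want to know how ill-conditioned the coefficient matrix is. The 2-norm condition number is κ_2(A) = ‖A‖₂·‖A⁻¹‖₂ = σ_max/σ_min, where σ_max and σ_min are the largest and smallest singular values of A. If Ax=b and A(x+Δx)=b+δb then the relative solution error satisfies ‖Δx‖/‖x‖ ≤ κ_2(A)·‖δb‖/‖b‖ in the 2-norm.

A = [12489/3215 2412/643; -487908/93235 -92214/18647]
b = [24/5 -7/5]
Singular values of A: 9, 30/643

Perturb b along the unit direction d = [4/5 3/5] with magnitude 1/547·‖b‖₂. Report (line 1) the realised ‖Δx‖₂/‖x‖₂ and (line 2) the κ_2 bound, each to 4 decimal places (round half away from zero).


largest singular value 9, smallest 30/643
κ = σ_max/σ_min = 9/(30/643) = 192.9000
κ_2(A)·‖δb‖/‖b‖ = 0.3527
solve Ax = b  →  x = [-44.0230 46.8686]
‖b‖₂ = 5.0000 and ‖x‖₂ = 64.3015
re-solving with b+δb shifts x by Δx of norm 0.1959
relative error = 0.0030
tightness: 0.0030 against a bound of 0.3527 (unrounded ratio ≈ 0.0086)

0.0030
0.3527


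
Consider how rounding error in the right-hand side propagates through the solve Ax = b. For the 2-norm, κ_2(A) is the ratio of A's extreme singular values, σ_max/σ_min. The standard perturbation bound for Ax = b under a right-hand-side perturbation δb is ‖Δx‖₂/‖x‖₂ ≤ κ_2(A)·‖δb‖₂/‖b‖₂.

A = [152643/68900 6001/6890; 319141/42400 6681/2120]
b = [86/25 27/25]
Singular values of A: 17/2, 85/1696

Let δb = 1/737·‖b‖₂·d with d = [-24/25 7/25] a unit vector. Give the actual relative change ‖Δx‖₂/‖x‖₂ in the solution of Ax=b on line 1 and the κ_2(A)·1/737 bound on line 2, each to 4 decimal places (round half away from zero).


0.0016
0.2301

from the listed singular values, σ₁ = 17/2, σ_n = 85/1696
κ_2(A) = (17/2) / (85/1696) = 169.6000
perturbation bound = 169.6000·1/737 = 0.2301
solve Ax = b  →  x = [23.2398 -55.1638]
‖b‖₂ = 3.6056 and ‖x‖₂ = 59.8593
δb = ε·‖b‖·d = [-0.0047 0.0014]; solving A·Δx = δb gives ‖Δx‖ = 0.0976
relative error = 0.0016
tightness: 0.0016 against a bound of 0.2301 (unrounded ratio ≈ 0.0071)


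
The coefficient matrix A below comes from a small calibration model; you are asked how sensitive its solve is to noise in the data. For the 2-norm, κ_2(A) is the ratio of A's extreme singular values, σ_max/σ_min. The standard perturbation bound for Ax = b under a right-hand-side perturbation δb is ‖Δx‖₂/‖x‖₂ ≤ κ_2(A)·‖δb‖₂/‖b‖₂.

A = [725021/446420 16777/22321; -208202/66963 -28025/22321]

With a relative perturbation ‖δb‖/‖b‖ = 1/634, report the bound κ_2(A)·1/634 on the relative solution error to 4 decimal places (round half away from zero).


M = AᵀA = [76367225521/6206288400 530063159/103438140; 530063159/103438140 3691586/1723969]. tr(M)=530514409/36723600, det(M)=130321/1468944
λ_max, λ_min = (530514409/36723600 ± √280966952529059281/1348622796960000)/2 = 361/25, 9025/1468944
κ = σ_max/σ_min = (19/5)/(95/1212) = 48.4800
perturbation bound = 48.4800·1/634 = 0.0765

0.0765


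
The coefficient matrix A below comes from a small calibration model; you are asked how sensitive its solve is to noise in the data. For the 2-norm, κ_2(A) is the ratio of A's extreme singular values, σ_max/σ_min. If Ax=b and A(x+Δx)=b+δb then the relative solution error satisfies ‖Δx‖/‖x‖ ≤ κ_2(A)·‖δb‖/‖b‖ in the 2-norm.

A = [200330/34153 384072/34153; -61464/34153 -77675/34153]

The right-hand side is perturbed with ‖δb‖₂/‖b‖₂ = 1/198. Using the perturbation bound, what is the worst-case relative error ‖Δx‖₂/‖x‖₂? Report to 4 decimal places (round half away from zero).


0.1237

AᵀA = [1536548/40817 2859480/40817; 2859480/40817 5373017/40817]; tr = 406445/2401, det = 114244/2401
solving λ² − 406445/2401·λ + 114244/2401 = 0 gives λ = 169, 676/2401
σ_max=√169=13, σ_min=√(676/2401)=(26/49) → κ = 24.5000
perturbation bound = 24.5000·1/198 = 0.1237


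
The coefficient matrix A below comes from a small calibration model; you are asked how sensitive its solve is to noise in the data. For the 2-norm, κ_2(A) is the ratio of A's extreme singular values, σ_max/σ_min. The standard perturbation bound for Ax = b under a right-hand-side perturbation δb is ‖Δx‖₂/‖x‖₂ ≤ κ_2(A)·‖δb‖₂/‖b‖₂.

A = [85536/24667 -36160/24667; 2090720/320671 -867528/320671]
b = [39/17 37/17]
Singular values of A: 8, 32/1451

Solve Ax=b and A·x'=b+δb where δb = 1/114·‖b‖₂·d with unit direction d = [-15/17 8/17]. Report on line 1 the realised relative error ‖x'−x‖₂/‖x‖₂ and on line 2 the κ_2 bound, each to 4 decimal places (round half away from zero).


0.0277
3.1820

from the listed singular values, σ₁ = 8, σ_n = 32/1451
κ = σ_max/σ_min = 8/(32/1451) = 362.7500
bound on ‖Δx‖/‖x‖: κ·ε = 362.7500·1/114 = 3.1820
solve Ax = b  →  x = [-17.0938 -42.0000]
‖b‖₂ = 3.1623 and ‖x‖₂ = 45.3453
δb = ε·‖b‖·d = [-0.0245 0.0131]; solving A·Δx = δb gives ‖Δx‖ = 1.2578
dividing the unrounded norms, ‖Δx‖/‖x‖ = 0.0277
tightness: 0.0277 against a bound of 3.1820 (unrounded ratio ≈ 0.0087)


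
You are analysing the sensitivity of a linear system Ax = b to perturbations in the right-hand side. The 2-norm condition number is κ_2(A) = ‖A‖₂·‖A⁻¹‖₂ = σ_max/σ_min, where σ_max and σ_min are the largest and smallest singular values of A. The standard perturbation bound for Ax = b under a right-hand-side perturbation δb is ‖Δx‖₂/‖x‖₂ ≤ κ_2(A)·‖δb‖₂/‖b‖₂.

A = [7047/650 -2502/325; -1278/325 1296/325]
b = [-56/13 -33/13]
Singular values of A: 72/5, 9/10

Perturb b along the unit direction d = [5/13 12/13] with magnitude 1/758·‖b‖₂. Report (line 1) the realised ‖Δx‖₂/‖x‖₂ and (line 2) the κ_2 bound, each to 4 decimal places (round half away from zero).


σ_max = 72/5, σ_min = 9/10
condition number: (72/5) ÷ (9/10) = 16.0000
perturbation bound = 16.0000·1/758 = 0.0211
solve Ax = b  →  x = [-2.8333 -3.4306]
2-norm of b is 5.0000; of x, 4.4493
with δb = [0.0025 0.0061], A·Δx = δb → ‖Δx‖ = 0.0073
realised ‖Δx‖/‖x‖ = 0.0016
tightness: 0.0016 against a bound of 0.0211 (unrounded ratio ≈ 0.0780)

0.0016
0.0211


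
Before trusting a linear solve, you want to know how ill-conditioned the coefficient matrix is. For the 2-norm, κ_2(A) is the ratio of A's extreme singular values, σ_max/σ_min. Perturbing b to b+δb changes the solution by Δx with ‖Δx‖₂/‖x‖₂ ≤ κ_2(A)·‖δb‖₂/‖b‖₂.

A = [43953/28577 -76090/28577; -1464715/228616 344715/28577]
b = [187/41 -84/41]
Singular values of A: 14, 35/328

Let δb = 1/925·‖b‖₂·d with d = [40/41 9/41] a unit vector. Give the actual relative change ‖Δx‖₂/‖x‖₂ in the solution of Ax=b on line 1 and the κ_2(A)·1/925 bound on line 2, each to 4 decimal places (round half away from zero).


largest singular value 14, smallest 35/328
κ_2(A) = 14 / (35/328) = 131.2000
κ_2(A)·‖δb‖/‖b‖ = 0.1418
solve Ax = b  →  x = [33.1765 17.4513]
‖b‖ = 5.0000, ‖x‖ = 37.4863
δb = ε·‖b‖·d = [0.0053 0.0012]; solving A·Δx = δb gives ‖Δx‖ = 0.0507
relative error = 0.0014
realised/bound (from unrounded values) ≈ 0.0095

0.0014
0.1418


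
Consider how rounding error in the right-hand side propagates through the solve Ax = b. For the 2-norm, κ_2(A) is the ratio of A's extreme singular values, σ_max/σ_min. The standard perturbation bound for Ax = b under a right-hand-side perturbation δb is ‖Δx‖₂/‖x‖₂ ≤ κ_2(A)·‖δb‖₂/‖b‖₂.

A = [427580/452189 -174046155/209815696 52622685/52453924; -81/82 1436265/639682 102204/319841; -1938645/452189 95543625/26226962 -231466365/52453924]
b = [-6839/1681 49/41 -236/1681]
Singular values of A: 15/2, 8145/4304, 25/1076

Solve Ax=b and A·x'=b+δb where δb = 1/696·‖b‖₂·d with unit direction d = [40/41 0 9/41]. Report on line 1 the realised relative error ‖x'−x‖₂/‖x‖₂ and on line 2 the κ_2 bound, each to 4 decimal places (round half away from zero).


0.0015
0.4638

from the listed singular values, σ₁ = 15/2, σ_n = 25/1076
condition number: (15/2) ÷ (25/1076) = 322.8000
κ_2(A)·‖δb‖/‖b‖ = 0.4638
solve Ax = b  →  x = [137.6480 71.6948 -74.5134]
‖b‖ = 4.2426, ‖x‖ = 172.1609
δb = ε·‖b‖·d = [0.0059 0.0000 0.0013]; solving A·Δx = δb gives ‖Δx‖ = 0.2624
relative error = 0.0015
realised/bound (from unrounded values) ≈ 0.0033


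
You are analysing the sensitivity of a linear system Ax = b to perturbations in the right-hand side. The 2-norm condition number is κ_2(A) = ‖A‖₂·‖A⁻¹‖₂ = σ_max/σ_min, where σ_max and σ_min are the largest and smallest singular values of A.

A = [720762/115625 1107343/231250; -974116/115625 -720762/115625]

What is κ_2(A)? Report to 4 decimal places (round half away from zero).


AᵀA = [58735993684/534765625 44046846963/534765625; 44046846963/534765625 132167998489/2139062500]; tr = 14684478929/85562500, det = 1177999684/534765625
char-poly roots: 17161/100 and 274576/21390625
κ_2(A) = √(λ_max/λ_min) = √((17161/100) / (274576/21390625)) = 115.6250

115.6250


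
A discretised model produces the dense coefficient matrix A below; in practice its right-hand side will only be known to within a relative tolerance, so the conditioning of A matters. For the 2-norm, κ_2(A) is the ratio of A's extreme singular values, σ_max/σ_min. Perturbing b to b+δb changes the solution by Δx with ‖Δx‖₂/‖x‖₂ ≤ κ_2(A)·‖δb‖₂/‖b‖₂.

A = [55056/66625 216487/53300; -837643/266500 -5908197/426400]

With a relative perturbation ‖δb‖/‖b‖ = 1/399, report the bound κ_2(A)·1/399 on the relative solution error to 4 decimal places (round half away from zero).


M = AᵀA = [1200231049/113635600 8528583879/181816960; 8528583879/181816960 60650008873/290907136]. tr(M)=947688881/4326400, det(M)=1874161/1081600
eigenvalues of AᵀA: λ = (tr ± √(tr²−4·det))/2 = 5476/25, 1369/173056
κ_2(A) = √(λ_max/λ_min) = √((5476/25) / (1369/173056)) = 166.4000
worst-case relative error ≤ 166.4000 × 1/399 = 0.4170

0.4170


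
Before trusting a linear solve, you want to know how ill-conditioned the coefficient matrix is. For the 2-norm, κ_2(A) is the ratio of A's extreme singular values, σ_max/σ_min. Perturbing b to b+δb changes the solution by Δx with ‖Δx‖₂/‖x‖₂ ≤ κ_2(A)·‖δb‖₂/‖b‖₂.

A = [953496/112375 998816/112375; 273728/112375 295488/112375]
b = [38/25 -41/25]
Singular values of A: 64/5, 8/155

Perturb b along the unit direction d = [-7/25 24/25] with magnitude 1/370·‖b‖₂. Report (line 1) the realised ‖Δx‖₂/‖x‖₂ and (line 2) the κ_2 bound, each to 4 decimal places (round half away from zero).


0.0030
0.6703

σ_max = 64/5, σ_min = 8/155
κ = σ_max/σ_min = (64/5)/(8/155) = 248.0000
κ_2(A)·‖δb‖/‖b‖ = 0.6703
solve Ax = b  →  x = [28.1142 -26.6676]
2-norm of b is 2.2361; of x, 38.7501
δb = ε·‖b‖·d = [-0.0017 0.0058]; solving A·Δx = δb gives ‖Δx‖ = 0.1171
relative error = 0.0030
tightness: 0.0030 against a bound of 0.6703 (unrounded ratio ≈ 0.0045)


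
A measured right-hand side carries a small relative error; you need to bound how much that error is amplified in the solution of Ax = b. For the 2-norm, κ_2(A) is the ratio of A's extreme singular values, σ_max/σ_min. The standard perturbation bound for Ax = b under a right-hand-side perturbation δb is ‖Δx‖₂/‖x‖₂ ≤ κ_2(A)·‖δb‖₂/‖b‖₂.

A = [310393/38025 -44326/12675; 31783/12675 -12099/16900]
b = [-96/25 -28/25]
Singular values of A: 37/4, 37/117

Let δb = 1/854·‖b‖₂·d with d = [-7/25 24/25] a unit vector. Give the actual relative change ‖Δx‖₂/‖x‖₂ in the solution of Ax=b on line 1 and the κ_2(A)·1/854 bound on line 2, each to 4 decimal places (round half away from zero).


0.0343
0.0343

from the listed singular values, σ₁ = 37/4, σ_n = 37/117
κ = σ_max/σ_min = (37/4)/(37/117) = 29.2500
κ_2(A)·‖δb‖/‖b‖ = 0.0343
solve Ax = b  →  x = [-0.3992 0.1663]
‖b‖₂ = 4.0000 and ‖x‖₂ = 0.4324
with δb = [-0.0013 0.0045], A·Δx = δb → ‖Δx‖ = 0.0148
relative error = 0.0343
tightness: 0.0343 against a bound of 0.0343; the bound is attained (ratio 1)


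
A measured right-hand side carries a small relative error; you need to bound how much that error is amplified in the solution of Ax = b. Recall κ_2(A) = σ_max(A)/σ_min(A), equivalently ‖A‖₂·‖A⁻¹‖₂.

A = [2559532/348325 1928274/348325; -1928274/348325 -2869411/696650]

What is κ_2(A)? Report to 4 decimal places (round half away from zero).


348.3250

form AᵀA = [410777787124/4853212225 308079372843/4853212225; 308079372843/4853212225 924259278529/19412848900] with trace 102694817081/776513956 and determinant 27984100/194128489
char-poly roots: 529/4 and 211600/194128489
σ_max=√(529/4)=(23/2), σ_min=√(211600/194128489)=(460/13933) → κ = 348.3250


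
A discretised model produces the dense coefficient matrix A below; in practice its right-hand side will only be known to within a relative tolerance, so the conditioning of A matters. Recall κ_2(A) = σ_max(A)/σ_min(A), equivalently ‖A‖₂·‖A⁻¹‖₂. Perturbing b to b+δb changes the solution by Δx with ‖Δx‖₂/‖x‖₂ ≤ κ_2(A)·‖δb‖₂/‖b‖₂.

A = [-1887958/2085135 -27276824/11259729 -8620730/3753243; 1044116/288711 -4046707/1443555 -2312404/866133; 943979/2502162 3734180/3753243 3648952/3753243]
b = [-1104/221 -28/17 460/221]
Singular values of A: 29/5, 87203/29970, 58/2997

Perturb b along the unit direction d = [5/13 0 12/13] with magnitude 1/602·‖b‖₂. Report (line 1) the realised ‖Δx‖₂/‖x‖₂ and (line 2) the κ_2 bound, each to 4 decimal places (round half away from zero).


0.3157
0.4978

largest singular value 29/5, smallest 58/2997
condition number: (29/5) ÷ (58/2997) = 299.7000
κ_2(A)·‖δb‖/‖b‖ = 0.4978
solve Ax = b  →  x = [0.8884 0.9091 0.8658]
2-norm of b is 5.6569; of x, 1.5380
with δb = [0.0036 0.0000 0.0087], A·Δx = δb → ‖Δx‖ = 0.4856
relative error = 0.3157
realised/bound (from unrounded values) ≈ 0.6341


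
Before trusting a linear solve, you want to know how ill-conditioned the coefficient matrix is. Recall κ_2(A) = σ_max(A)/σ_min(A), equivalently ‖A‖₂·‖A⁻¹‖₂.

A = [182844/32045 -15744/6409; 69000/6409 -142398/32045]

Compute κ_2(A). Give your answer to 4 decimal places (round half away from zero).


159.5000

AᵀA = [527532624/3553225 -43959024/710645; -43959024/710645 91605636/3553225]; tr = 732708/4205, det = 627264/525625
λ_max, λ_min = (732708/4205 ± √13419415215504/442050625)/2 = 4356/25, 144/21025
σ_max=√(4356/25)=(66/5), σ_min=√(144/21025)=(12/145) → κ = 159.5000


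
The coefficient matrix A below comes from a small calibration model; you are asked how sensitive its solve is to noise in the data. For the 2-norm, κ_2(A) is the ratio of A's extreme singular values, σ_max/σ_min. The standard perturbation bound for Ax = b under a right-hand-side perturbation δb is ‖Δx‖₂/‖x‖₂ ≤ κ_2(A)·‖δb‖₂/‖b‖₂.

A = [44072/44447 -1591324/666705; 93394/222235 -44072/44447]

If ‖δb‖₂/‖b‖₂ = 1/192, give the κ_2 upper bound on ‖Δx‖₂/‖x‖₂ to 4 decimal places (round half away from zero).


form AᵀA = [338940644/292239025 -488053328/175343415; -488053328/175343415 17570052304/2630151225] with trace 4880596/622521 and determinant 153664/389075625
char-poly roots: 196/25 and 784/15563025
κ_2(A) = √(λ_max/λ_min) = √((196/25) / (784/15563025)) = 394.5000
perturbation bound = 394.5000·1/192 = 2.0547

2.0547


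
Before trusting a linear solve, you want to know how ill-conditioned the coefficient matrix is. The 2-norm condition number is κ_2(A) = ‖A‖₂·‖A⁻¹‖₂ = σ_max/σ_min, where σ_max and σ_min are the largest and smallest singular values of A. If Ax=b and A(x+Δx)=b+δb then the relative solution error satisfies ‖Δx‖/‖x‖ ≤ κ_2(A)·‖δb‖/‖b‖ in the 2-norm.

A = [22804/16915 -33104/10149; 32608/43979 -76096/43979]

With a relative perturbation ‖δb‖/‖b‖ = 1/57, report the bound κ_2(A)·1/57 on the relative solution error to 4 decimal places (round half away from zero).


3.2730

M = AᵀA = [396075536/167314225 -570238016/100388535; -570238016/100388535 821170432/60233121]. tr(M)=142567696/8910225, det(M)=65536/8910225
λ_max, λ_min = (142567696/8910225 ± √20323212180726016/79392109550625)/2 = 16, 4096/8910225
κ_2(A) = √(λ_max/λ_min) = √(16 / (4096/8910225)) = 186.5625
bound on ‖Δx‖/‖x‖: κ·ε = 186.5625·1/57 = 3.2730


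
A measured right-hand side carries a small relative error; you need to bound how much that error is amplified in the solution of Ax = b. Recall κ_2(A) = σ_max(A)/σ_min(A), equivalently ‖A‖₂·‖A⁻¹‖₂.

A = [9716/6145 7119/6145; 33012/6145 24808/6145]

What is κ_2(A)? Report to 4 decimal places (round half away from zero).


307.2500

form AᵀA = [47367712/1510441 35525196/1510441; 35525196/1510441 26644681/1510441] with trace 74012393/1510441 and determinant 38416/1510441
λ_max, λ_min = (74012393/1510441 ± √5477602217180625/2281432014481)/2 = 49, 784/1510441
κ = σ_max/σ_min = 7/(28/1229) = 307.2500


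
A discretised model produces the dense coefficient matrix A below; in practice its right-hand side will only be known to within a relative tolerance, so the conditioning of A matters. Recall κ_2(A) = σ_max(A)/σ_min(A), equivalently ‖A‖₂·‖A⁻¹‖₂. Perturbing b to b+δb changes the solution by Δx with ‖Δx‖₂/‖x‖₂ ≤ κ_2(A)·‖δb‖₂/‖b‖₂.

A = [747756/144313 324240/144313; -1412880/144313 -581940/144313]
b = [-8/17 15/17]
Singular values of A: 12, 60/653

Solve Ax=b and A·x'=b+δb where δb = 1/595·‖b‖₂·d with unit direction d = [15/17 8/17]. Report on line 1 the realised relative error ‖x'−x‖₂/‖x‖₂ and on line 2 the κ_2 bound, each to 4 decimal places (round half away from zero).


largest singular value 12, smallest 60/653
κ = σ_max/σ_min = 12/(60/653) = 130.6000
κ_2(A)·‖δb‖/‖b‖ = 0.2195
solve Ax = b  →  x = [-0.0769 -0.0321]
‖b‖ = 1.0000, ‖x‖ = 0.0833
δb = ε·‖b‖·d = [0.0015 0.0008]; solving A·Δx = δb gives ‖Δx‖ = 0.0183
relative error = 0.2195
realised/bound = 1 exactly: the bound is attained for this b and d

0.2195
0.2195


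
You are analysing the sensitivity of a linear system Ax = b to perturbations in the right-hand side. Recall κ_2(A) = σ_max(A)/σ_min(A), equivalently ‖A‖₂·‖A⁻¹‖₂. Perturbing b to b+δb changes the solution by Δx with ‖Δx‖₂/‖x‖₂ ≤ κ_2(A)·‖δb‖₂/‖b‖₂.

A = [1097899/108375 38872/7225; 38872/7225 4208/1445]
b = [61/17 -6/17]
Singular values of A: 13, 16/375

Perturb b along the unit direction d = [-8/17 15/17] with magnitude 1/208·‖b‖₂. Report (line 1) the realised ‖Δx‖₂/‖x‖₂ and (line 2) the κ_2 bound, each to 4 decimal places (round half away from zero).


largest singular value 13, smallest 16/375
condition number: 13 ÷ (16/375) = 304.6875
perturbation bound = 304.6875·1/208 = 1.4648
solve Ax = b  →  x = [22.2624 -41.2517]
2-norm of b is 3.6056; of x, 46.8756
with δb = [-0.0082 0.0153], A·Δx = δb → ‖Δx‖ = 0.4063
relative error = 0.0087
so the bound overstates the realised error by a factor of ≈ 169.0123 (computed from the unrounded values)

0.0087
1.4648


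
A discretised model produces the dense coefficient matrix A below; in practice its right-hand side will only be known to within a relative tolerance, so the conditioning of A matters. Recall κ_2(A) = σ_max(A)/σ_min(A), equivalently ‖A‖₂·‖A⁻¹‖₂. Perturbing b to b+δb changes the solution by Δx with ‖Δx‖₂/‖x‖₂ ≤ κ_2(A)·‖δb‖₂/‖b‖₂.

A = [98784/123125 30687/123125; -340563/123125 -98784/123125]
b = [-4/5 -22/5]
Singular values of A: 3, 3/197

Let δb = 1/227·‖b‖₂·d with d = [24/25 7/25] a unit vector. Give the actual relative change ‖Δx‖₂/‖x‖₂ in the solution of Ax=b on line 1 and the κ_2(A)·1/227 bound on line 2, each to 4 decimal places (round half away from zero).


from the listed singular values, σ₁ = 3, σ_n = 3/197
κ = σ_max/σ_min = 3/(3/197) = 197.0000
perturbation bound = 197.0000·1/227 = 0.8678
solve Ax = b  →  x = [38.0533 -125.7067]
‖b‖ = 4.4721, ‖x‖ = 131.3401
re-solving with b+δb shifts x by Δx of norm 1.2937
dividing the unrounded norms, ‖Δx‖/‖x‖ = 0.0099
so the bound overstates the realised error by a factor of ≈ 88.1056 (computed from the unrounded values)

0.0099
0.8678


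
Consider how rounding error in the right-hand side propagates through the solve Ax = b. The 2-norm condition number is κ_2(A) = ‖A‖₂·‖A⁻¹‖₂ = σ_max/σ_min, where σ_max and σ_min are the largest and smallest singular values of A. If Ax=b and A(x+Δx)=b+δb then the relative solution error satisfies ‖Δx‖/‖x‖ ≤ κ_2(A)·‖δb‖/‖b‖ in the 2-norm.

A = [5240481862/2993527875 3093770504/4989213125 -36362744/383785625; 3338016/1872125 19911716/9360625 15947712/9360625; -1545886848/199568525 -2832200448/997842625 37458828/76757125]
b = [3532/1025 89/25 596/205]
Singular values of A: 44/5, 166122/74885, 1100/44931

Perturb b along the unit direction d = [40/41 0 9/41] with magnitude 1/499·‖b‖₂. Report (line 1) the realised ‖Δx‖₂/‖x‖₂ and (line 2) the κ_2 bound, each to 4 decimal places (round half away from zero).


largest singular value 44/5, smallest 1100/44931
κ_2(A) = (44/5) / (1100/44931) = 359.4480
bound on ‖Δx‖/‖x‖: κ·ε = 359.4480·1/499 = 0.7203
solve Ax = b  →  x = [49.7514 -119.6989 99.4738]
2-norm of b is 5.7446; of x, 163.3954
re-solving with b+δb shifts x by Δx of norm 0.4702
relative error = 0.0029
so the bound overstates the realised error by a factor of ≈ 250.3028 (computed from the unrounded values)

0.0029
0.7203


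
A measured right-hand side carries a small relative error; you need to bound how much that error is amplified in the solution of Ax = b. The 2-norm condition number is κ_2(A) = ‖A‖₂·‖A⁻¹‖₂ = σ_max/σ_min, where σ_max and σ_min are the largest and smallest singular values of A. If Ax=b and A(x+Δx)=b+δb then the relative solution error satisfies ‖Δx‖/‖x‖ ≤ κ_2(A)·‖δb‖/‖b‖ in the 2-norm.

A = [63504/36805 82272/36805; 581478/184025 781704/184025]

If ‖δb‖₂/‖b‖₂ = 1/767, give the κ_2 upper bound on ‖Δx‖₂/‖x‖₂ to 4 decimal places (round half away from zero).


M = AᵀA = [1518808356/117180625 2024770608/117180625; 2024770608/117180625 2699924544/117180625]. tr(M)=168749316/4687225, det(M)=331776/4687225
eigenvalues of AᵀA: λ = (tr ± √(tr²−4·det))/2 = 36, 9216/4687225
κ = σ_max/σ_min = 6/(96/2165) = 135.3125
perturbation bound = 135.3125·1/767 = 0.1764

0.1764


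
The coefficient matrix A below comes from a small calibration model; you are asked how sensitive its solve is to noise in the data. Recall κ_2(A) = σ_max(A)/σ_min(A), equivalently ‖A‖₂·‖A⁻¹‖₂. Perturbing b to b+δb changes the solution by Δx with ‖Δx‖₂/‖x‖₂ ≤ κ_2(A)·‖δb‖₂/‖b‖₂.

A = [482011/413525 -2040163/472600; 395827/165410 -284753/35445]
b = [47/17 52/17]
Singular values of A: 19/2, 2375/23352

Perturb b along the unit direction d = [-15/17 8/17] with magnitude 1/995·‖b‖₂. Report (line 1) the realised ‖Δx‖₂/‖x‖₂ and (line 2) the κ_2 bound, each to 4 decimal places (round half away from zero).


largest singular value 19/2, smallest 2375/23352
κ_2(A) = (19/2) / (2375/23352) = 93.4080
worst-case relative error ≤ 93.4080 × 1/995 = 0.0939
solve Ax = b  →  x = [-9.3212 -3.1573]
2-norm of b is 4.1231; of x, 9.8414
with δb = [-0.0037 0.0020], A·Δx = δb → ‖Δx‖ = 0.0407
dividing the unrounded norms, ‖Δx‖/‖x‖ = 0.0041
realised/bound (from unrounded values) ≈ 0.0441

0.0041
0.0939


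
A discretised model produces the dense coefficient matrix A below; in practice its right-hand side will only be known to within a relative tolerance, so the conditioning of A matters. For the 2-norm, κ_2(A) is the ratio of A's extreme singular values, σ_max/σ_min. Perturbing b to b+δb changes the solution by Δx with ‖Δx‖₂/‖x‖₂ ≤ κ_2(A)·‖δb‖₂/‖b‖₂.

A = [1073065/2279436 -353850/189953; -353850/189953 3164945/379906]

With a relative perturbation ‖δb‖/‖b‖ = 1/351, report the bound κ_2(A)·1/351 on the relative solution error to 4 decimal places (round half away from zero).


0.4829

form AᵀA = [11410876225/3090915216 -703866625/42929378; -703866625/42929378 6256821025/85858756] with trace 140783125/1838736 and determinant 1500625/7354944
eigenvalues of AᵀA: λ = (tr ± √(tr²−4·det))/2 = 1225/16, 1225/459684
so κ_2 = √((1225/16) / (1225/459684)) = 169.5000
perturbation bound = 169.5000·1/351 = 0.4829


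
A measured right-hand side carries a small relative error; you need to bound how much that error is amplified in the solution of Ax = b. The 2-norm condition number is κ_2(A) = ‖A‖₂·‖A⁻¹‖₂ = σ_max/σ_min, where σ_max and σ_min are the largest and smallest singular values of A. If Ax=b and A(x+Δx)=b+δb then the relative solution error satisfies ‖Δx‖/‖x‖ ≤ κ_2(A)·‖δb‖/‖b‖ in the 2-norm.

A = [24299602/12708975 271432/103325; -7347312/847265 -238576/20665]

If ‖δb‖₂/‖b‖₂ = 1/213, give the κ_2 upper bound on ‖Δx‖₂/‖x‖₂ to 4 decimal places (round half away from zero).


M = AᵀA = [7576825831684/96084500625 3367380796304/32028166875; 3367380796304/32028166875 1496638025024/10676055625]. tr(M)=841862722276/3843380025, det(M)=1919140864/3843380025
eigenvalues of AᵀA: λ = (tr ± √(tr²−4·det))/2 = 5476/25, 350464/153735201
κ = σ_max/σ_min = (74/5)/(592/12399) = 309.9750
κ_2(A)·‖δb‖/‖b‖ = 1.4553

1.4553


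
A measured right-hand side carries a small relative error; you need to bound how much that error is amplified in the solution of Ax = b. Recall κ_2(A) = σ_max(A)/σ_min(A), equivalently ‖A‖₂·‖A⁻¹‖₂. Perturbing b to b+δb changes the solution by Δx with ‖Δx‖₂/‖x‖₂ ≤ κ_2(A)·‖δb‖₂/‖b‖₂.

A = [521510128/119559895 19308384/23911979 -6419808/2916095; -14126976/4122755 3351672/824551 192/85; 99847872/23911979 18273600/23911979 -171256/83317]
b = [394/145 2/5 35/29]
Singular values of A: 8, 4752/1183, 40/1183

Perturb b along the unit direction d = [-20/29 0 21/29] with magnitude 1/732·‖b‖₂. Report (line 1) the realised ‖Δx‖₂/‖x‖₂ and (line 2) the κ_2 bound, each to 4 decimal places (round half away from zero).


largest singular value 8, smallest 40/1183
κ = σ_max/σ_min = 8/(40/1183) = 236.6000
bound on ‖Δx‖/‖x‖: κ·ε = 236.6000·1/732 = 0.3232
solve Ax = b  →  x = [-13.2537 3.4924 -26.2132]
2-norm of b is 3.0000; of x, 29.5802
with δb = [-0.0028 0.0000 0.0030], A·Δx = δb → ‖Δx‖ = 0.1212
realised ‖Δx‖/‖x‖ = 0.0041
so the bound overstates the realised error by a factor of ≈ 78.8807 (computed from the unrounded values)

0.0041
0.3232


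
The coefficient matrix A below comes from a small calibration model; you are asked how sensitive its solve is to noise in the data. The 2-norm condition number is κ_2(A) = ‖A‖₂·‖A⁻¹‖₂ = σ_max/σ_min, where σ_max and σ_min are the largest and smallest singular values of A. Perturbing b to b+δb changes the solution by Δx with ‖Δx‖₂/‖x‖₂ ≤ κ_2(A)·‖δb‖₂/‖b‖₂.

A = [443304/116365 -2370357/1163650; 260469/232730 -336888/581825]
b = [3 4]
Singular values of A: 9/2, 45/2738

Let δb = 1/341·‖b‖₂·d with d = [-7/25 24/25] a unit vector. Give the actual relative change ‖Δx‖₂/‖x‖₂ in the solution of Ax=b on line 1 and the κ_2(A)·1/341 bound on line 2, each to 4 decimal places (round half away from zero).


largest singular value 9/2, smallest 45/2738
κ_2(A) = (9/2) / (45/2738) = 273.8000
bound on ‖Δx‖/‖x‖: κ·ε = 273.8000·1/341 = 0.8029
solve Ax = b  →  x = [86.6824 160.6405]
‖b‖₂ = 5.0000 and ‖x‖₂ = 182.5355
δb = ε·‖b‖·d = [-0.0041 0.0141]; solving A·Δx = δb gives ‖Δx‖ = 0.8921
realised ‖Δx‖/‖x‖ = 0.0049
realised/bound (from unrounded values) ≈ 0.0061

0.0049
0.8029
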